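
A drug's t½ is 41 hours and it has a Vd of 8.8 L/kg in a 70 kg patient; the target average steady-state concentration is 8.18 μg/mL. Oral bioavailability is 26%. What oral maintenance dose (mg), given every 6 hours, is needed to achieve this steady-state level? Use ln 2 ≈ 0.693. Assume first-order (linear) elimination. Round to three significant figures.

1970 mg

Total Vd = 8.8 × 70 = 616.0 L
CL = ln 2 · Vd / t½ = 0.693 × 616.0 / 41 = 10.41 L/h
D = CL × Css × τ / F = 10.41 × 8.18 × 6 / 0.26 = 1965 mg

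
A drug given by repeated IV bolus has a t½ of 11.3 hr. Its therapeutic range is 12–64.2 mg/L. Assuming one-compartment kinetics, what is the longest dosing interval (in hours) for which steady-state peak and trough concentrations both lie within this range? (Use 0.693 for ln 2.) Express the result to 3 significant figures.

k = 0.693 / t½ = 0.693 / 11.3 = 0.06133 h⁻¹
Between IV bolus doses, concentration decays as C = C₀·e^(−kτ), so C_peak/C_trough = e^(kτ).
τ_max = ln(C_peak/C_trough) / k = ln(64.2/12) / 0.06133 = 1.677 / 0.06133 = 27.34 h

27.3 h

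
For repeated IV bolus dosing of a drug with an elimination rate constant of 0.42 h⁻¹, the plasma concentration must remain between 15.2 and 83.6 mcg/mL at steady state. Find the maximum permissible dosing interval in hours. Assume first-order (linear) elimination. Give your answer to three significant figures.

Between IV bolus doses, concentration decays as C = C₀·e^(−kτ), so C_peak/C_trough = e^(kτ).
τ_max = ln(C_peak/C_trough) / k = ln(83.6/15.2) / 0.4200 = 1.705 / 0.4200 = 4.060 h

4.06 h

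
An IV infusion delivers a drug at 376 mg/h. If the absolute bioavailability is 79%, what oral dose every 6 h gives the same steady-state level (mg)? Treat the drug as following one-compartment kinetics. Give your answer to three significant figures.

2860 mg

To maintain the same Css, the systemic dosing rate must be unchanged: F·D/τ = infusion rate.
D = rate × τ / F = 376 × 6 / 0.79 = 2856 mg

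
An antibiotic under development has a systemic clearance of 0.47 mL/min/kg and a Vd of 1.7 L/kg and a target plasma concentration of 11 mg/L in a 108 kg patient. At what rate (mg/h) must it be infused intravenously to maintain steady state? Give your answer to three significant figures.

CL = 0.47 mL/min/kg × 108 kg = 50.76 mL/min = 50.76 × 60/1000 = 3.046 L/h
Infusion rate = CL · Css = 3.046 L/h × 11 mg/L = 33.51 mg/h

33.5 mg/h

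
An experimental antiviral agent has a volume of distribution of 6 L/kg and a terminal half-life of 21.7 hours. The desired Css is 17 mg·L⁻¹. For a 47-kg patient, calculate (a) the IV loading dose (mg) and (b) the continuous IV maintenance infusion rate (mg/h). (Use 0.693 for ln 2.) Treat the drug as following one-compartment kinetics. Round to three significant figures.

Vd = 6 L/kg × 47 kg = 282.0 L
LD = Vd × C = 282.0 × 17 = 4794 mg
CL = 0.693 × Vd / t½ = 0.693 × 282.0 / 21.7 = 9.006 L/h
Infusion rate = CL × Css = 9.006 × 17 = 153.1 mg/h

(a) 4790 mg; (b) 153 mg/h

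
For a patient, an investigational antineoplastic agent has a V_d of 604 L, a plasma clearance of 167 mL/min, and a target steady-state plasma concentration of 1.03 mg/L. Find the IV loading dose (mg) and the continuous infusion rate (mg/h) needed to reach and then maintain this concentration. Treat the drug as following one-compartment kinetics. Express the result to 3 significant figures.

(a) 622 mg; (b) 10.3 mg/h

Loading dose = Vd × C = 604.0 × 1.03 = 622.1 mg
Convert clearance: 167 mL/min × 60 min/h ÷ 1000 mL/L = 10.02 L/h
Maintenance infusion rate = CL × Css = 10.02 × 1.03 = 10.32 mg/h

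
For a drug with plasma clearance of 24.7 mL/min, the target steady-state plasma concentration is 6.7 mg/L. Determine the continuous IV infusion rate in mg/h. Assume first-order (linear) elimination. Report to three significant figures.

CL = 24.7 mL/min = 24.7 × 0.06 = 1.482 L/h
At steady state, infusion rate equals elimination rate: rate in = CL × Css.
R₀ = 1.482 × 6.7 = 9.929 mg/h

9.93 mg/h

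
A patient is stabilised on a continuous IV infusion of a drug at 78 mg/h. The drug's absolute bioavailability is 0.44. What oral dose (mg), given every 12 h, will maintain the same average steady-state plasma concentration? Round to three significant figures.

2130 mg

To maintain the same Css, the systemic dosing rate must be unchanged: F·D/τ = infusion rate.
D = rate × τ / F = 78 × 12 / 0.44 = 2127 mg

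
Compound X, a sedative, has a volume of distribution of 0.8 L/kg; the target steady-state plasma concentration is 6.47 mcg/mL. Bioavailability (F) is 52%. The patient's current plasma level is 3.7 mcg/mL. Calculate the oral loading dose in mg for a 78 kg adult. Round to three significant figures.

332 mg

Total Vd = 0.8 × 78 = 62.40 L
Concentration deficit ΔC = 6.47 − 3.7 = 2.770 mg/L
LD = Vd × ΔC / F = 62.40 × 2.770 / 0.52 = 332.4 mg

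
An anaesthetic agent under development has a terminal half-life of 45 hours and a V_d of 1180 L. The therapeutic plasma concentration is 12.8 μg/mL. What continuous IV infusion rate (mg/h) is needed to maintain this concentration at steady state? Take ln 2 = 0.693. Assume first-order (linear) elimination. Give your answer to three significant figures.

k = 0.693/45 = 0.01540 h⁻¹, so CL = k·Vd = 0.01540 × 1180 = 18.17 L/h
Infusion rate = CL × Css = 18.17 × 12.8 = 232.6 mg/h

233 mg/h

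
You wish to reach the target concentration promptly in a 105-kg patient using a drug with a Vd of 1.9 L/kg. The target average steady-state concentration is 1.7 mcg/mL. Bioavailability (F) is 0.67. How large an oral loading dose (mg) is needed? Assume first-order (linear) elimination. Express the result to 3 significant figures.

Vd(total) = 105 kg × 1.9 L/kg = 199.5 L
The loading dose fills Vd to the target concentration.
LD = Vd × C / F = 199.5 × 1.700 / 0.67 = 506.2 mg

506 mg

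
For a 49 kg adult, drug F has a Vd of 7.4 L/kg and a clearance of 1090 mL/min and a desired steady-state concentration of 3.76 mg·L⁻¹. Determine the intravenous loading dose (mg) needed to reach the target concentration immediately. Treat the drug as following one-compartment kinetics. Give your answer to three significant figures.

1360 mg

Vd(total) = 49 kg × 7.4 L/kg = 362.6 L
LD is governed by Vd — clearance does not enter the loading-dose calculation.
LD = Vd × C = 362.6 × 3.760 = 1363 mg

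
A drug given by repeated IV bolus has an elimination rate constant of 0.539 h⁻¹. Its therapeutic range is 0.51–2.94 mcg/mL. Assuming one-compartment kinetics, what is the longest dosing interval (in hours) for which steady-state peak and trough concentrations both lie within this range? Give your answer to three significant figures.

Between IV bolus doses, concentration decays as C = C₀·e^(−kτ), so C_peak/C_trough = e^(kτ).
τ_max = ln(C_peak/C_trough) / k = ln(2.94/0.51) / 0.5390 = 1.752 / 0.5390 = 3.250 h

3.25 h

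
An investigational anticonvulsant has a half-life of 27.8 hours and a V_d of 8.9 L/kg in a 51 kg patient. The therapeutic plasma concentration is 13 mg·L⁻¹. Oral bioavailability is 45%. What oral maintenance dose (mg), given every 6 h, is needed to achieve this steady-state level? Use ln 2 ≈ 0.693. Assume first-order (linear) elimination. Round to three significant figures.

Total Vd = 8.9 × 51 = 453.9 L
CL = ln 2 · Vd / t½ = 0.693 × 453.9 / 27.8 = 11.31 L/h
D = CL × Css × τ / F = 11.31 × 13 × 6 / 0.45 = 1960 mg

1960 mg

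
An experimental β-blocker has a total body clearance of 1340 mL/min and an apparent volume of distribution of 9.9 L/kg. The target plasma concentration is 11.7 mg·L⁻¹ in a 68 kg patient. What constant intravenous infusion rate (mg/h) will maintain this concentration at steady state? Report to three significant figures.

CL = 1340 mL/min = 1340 × 0.06 = 80.40 L/h
Maintenance depends on clearance, not Vd — rate in must match rate out.
R₀ = 80.40 × 11.7 = 940.7 mg/h

941 mg/h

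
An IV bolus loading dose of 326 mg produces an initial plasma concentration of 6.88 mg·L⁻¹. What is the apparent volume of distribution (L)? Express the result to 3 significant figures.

Immediately after an IV bolus, C₀ = Dose / Vd, so Vd = Dose / C₀.
Vd = 326 / 6.88 = 47.38 L

47.4 L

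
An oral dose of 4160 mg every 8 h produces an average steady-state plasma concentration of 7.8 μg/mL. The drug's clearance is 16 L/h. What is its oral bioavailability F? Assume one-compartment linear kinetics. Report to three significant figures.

F·D/τ = CL·Css at steady state → F = CL·Css·τ / D.
F = 16 × 7.8 × 8 / 4160 = 0.240

0.240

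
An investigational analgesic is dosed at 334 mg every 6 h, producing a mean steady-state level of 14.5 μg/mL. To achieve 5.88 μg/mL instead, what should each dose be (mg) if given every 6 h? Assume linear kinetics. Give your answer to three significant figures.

135 mg

For first-order elimination, Css ∝ F·D/(CL·τ); F and CL are unchanged, so Css ∝ D/τ.
D₂ = D₁ × (Css,target / Css,current) = 334 × 5.88/14.5 = 135.4 mg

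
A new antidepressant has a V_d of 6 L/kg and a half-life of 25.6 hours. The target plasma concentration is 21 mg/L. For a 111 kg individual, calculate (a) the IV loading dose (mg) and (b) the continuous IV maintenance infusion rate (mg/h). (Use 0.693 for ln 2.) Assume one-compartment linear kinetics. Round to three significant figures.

(a) 14000 mg; (b) 379 mg/h

Vd = 6 L/kg × 111 kg = 666.0 L
LD = Vd × C = 666.0 × 21 = 13990 mg
CL = 0.693 × Vd / t½ = 0.693 × 666.0 / 25.6 = 18.03 L/h
Infusion rate = CL × Css = 18.03 × 21 = 378.6 mg/h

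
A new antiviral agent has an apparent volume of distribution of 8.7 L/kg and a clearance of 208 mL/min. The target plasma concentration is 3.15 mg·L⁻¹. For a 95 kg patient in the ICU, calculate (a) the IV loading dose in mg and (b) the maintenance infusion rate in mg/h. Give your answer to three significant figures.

Vd(total) = 95 kg × 8.7 L/kg = 826.5 L
Loading: fill Vd to C_target → 826.5 L × 3.15 mg/L = 2603 mg
Convert clearance: 208 mL/min × 60 min/h ÷ 1000 mL/L = 12.48 L/h
Infusion rate = 12.48 L/h × 3.15 mg/L = 39.31 mg/h

(a) 2600 mg; (b) 39.3 mg/h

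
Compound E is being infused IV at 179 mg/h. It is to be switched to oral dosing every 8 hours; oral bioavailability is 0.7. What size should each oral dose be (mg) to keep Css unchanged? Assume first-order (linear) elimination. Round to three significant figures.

To maintain the same Css, the systemic dosing rate must be unchanged: F·D/τ = infusion rate.
D = rate × τ / F = 179 × 8 / 0.7 = 2046 mg

2050 mg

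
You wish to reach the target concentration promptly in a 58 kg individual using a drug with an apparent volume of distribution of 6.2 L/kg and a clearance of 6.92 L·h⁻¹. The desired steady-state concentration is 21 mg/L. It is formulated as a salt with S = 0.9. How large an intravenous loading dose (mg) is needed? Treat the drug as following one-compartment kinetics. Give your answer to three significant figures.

Vd(total) = 58 kg × 6.2 L/kg = 359.6 L
LD = Vd × C / S = 359.6 × 21.00 / 0.9 = 8391 mg

8390 mg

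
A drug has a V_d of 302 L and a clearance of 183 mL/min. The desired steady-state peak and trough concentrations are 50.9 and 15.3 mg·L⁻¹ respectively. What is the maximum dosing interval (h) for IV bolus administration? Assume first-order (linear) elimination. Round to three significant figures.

CL = 183 mL/min = 183 × 0.06 = 10.98 L/h
k = CL / Vd = 10.98 / 302.0 = 0.03636 h⁻¹
Between IV bolus doses, concentration decays as C = C₀·e^(−kτ), so C_peak/C_trough = e^(kτ).
τ_max = ln(C_peak/C_trough) / k = ln(50.9/15.3) / 0.03636 = 1.202 / 0.03636 = 33.06 h

33.1 h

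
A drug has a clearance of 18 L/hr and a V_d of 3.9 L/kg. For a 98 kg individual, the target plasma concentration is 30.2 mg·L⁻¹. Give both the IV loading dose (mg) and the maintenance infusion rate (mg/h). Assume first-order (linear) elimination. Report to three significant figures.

(a) 11500 mg; (b) 544 mg/h

Vd = 3.9 L/kg × 98 kg = 382.2 L
LD = Vd · C_target = 382.2 × 30.2 = 11540 mg
Maintenance: replace elimination → rate = CL × Css = 18.00 × 30.2 = 543.6 mg/h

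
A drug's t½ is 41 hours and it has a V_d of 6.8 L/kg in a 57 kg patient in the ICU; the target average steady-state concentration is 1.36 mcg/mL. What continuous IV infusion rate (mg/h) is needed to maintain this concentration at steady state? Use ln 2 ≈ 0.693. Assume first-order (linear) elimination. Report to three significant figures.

8.91 mg/h

Vd(total) = 57 kg × 6.8 L/kg = 387.6 L
k = 0.693/41 = 0.01690 h⁻¹, so CL = k·Vd = 0.01690 × 387.6 = 6.550 L/h
Infusion rate = CL × Css = 6.550 × 1.36 = 8.908 mg/h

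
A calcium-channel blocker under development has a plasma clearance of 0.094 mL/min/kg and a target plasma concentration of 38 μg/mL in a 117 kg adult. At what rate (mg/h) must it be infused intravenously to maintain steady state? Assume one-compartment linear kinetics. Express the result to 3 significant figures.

CL = 0.094 mL/min/kg × 117 kg = 11.00 mL/min = 11.00 × 60/1000 = 0.6600 L/h
Rate = CL × Css = 0.6600 × 38 = 25.08 mg/h

25.1 mg/h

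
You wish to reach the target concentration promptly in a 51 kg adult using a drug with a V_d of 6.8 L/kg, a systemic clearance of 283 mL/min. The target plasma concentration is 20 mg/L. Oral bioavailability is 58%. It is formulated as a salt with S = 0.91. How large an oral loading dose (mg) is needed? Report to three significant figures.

Vd(total) = 51 kg × 6.8 L/kg = 346.8 L
LD = Vd × C / F / S = 346.8 × 20.00 / 0.58 / 0.91 = 13140 mg

13100 mg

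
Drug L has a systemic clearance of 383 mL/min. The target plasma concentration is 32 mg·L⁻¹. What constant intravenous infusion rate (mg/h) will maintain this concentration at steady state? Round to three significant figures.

735 mg/h

CL = 383 mL/min = 383 × 0.06 = 22.98 L/h
Infusion rate = CL · Css = 22.98 L/h × 32 mg/L = 735.4 mg/h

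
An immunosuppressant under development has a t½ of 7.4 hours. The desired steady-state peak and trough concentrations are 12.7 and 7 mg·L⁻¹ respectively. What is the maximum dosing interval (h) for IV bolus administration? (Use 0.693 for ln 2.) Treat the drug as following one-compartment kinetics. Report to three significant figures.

k = 0.693 / t½ = 0.693 / 7.4 = 0.09365 h⁻¹
Between IV bolus doses, concentration decays as C = C₀·e^(−kτ), so C_peak/C_trough = e^(kτ).
τ_max = ln(C_peak/C_trough) / k = ln(12.7/7) / 0.09365 = 0.5957 / 0.09365 = 6.361 h

6.36 h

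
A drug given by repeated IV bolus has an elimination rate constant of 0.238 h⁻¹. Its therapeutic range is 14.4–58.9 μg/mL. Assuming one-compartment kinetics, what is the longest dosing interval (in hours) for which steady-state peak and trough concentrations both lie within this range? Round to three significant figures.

5.92 h

Between IV bolus doses, concentration decays as C = C₀·e^(−kτ), so C_peak/C_trough = e^(kτ).
τ_max = ln(C_peak/C_trough) / k = ln(58.9/14.4) / 0.2380 = 1.409 / 0.2380 = 5.920 h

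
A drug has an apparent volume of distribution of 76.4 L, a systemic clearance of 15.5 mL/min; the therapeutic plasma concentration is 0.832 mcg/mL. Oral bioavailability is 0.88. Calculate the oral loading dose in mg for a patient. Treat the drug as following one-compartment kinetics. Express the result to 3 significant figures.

72.2 mg

LD is governed by Vd — clearance does not enter the loading-dose calculation.
LD = Vd × C / F = 76.40 × 0.8320 / 0.88 = 72.23 mg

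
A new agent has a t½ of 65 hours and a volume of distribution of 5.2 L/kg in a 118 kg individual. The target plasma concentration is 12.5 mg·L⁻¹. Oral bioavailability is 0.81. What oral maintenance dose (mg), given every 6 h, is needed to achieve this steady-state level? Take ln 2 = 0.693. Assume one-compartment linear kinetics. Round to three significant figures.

606 mg

Vd(total) = 118 kg × 5.2 L/kg = 613.6 L
k = 0.693/65 = 0.01066 h⁻¹, so CL = k·Vd = 0.01066 × 613.6 = 6.541 L/h
D = CL × Css × τ / F = 6.541 × 12.5 × 6 / 0.81 = 605.6 mg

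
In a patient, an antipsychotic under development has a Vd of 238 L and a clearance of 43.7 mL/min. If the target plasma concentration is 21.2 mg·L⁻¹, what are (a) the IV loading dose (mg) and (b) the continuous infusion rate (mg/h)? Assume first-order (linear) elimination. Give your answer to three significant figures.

(a) 5050 mg; (b) 55.6 mg/h

LD = Vd · C_target = 238.0 × 21.2 = 5046 mg
CL = 43.7 mL/min = 43.7 × 0.06 = 2.622 L/h
Maintenance infusion rate = CL × Css = 2.622 × 21.2 = 55.59 mg/h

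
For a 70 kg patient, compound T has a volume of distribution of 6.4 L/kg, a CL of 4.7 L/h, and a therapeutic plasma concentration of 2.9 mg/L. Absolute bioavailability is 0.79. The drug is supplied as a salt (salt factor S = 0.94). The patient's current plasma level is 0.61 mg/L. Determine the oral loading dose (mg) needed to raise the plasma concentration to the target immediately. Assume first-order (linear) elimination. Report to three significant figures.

Vd = 6.4 L/kg × 70 kg = 448.0 L
The loading dose fills Vd to the target concentration; clearance is irrelevant here.
Concentration deficit ΔC = 2.9 − 0.61 = 2.290 mg/L
LD = Vd × ΔC / F / S = 448.0 × 2.290 / 0.79 / 0.94 = 1382 mg

1380 mg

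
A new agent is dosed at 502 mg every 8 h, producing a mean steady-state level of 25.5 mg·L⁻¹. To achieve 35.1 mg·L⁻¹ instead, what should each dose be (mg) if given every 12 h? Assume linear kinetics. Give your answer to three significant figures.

1040 mg

For first-order elimination, Css ∝ F·D/(CL·τ); F and CL are unchanged, so Css ∝ D/τ.
D₂ = D₁ × (Css,target / Css,current) × (τ₂/τ₁) = 502 × (35.1/25.5) × (12/8) = 1036 mg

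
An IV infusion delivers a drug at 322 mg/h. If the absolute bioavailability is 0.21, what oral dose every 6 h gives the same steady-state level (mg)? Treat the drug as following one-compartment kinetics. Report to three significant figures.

9200 mg

To maintain the same Css, the systemic dosing rate must be unchanged: F·D/τ = infusion rate.
D = rate × τ / F = 322 × 6 / 0.21 = 9200 mg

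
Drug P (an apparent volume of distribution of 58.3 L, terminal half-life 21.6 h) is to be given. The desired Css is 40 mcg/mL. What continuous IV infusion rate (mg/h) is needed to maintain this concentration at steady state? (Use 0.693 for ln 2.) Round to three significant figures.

74.8 mg/h

CL = 0.693 × Vd / t½ = 0.693 × 58.30 / 21.6 = 1.870 L/h
Infusion rate = CL × Css = 1.870 × 40 = 74.80 mg/h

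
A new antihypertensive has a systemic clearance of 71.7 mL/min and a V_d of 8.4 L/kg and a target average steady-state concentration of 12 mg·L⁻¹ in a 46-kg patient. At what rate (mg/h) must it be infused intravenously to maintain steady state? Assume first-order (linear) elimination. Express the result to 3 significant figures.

51.6 mg/h

Convert clearance: 71.7 mL/min × 60 min/h ÷ 1000 mL/L = 4.302 L/h
Rate = CL × Css = 4.302 × 12 = 51.62 mg/h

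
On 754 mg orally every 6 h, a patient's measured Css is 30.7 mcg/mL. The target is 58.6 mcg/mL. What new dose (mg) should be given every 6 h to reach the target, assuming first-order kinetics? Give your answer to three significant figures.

1440 mg

With linear kinetics, Css is proportional to dose rate (D/τ) at fixed clearance.
D₂ = D₁ × (Css,target / Css,current) = 754 × 58.6/30.7 = 1439 mg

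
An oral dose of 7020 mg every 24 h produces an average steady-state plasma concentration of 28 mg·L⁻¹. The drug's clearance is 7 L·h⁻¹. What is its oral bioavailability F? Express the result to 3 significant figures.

F·D/τ = CL·Css at steady state → F = CL·Css·τ / D.
F = 7 × 28 × 24 / 7020 = 0.670

0.670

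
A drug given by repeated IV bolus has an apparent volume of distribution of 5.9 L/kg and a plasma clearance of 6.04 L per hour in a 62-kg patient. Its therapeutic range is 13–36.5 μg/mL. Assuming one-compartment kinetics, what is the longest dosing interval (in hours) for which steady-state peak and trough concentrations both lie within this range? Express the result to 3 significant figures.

Vd(total) = 62 kg × 5.9 L/kg = 365.8 L
k = CL / Vd = 6.040 / 365.8 = 0.01651 h⁻¹
Between IV bolus doses, concentration decays as C = C₀·e^(−kτ), so C_peak/C_trough = e^(kτ).
τ_max = ln(C_peak/C_trough) / k = ln(36.5/13) / 0.01651 = 1.032 / 0.01651 = 62.51 h

62.5 h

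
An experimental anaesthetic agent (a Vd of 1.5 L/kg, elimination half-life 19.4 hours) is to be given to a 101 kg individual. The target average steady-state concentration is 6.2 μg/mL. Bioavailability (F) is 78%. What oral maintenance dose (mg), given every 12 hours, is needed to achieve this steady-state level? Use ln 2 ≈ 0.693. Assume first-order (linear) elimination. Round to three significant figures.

Vd = 1.5 L/kg × 101 kg = 151.5 L
CL = ln 2 · Vd / t½ = 0.693 × 151.5 / 19.4 = 5.412 L/h
D = CL × Css × τ / F = 5.412 × 6.2 × 12 / 0.78 = 516.2 mg

516 mg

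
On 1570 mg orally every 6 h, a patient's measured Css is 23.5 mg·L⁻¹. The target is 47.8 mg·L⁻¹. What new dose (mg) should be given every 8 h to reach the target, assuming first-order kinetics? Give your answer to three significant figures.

For first-order elimination, Css ∝ F·D/(CL·τ); F and CL are unchanged, so Css ∝ D/τ.
D₂ = D₁ × (Css,target / Css,current) × (τ₂/τ₁) = 1570 × (47.8/23.5) × (8/6) = 4258 mg

4260 mg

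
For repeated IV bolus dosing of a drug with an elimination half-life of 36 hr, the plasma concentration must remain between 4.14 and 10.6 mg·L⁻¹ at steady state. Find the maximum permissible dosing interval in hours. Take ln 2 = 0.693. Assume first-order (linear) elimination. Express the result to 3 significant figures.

k = 0.693 / t½ = 0.693 / 36 = 0.01925 h⁻¹
Between IV bolus doses, concentration decays as C = C₀·e^(−kτ), so C_peak/C_trough = e^(kτ).
τ_max = ln(C_peak/C_trough) / k = ln(10.6/4.14) / 0.01925 = 0.9402 / 0.01925 = 48.84 h

48.8 h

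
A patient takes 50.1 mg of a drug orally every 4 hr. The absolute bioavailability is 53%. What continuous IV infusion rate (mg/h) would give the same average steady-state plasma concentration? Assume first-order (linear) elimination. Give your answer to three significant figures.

Equivalent systemic input: infusion rate = F·D/τ.
Rate = 0.53 × 50.1 / 4 = 6.638 mg/h

6.64 mg/h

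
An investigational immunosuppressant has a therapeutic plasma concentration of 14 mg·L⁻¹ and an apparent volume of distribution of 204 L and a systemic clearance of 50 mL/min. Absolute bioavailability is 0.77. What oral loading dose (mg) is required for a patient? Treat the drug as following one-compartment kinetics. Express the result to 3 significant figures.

The loading dose fills Vd to the target concentration; clearance is irrelevant here.
LD = Vd × C / F = 204.0 × 14.00 / 0.77 = 3709 mg

3710 mg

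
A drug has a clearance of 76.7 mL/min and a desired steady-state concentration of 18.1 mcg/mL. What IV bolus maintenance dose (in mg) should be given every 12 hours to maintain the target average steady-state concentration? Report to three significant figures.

CL = 76.7 mL/min × 60/1000 = 4.602 L/h
D = CL × Css × τ = 4.602 × 18.1 × 12 = 999.6 mg

1000 mg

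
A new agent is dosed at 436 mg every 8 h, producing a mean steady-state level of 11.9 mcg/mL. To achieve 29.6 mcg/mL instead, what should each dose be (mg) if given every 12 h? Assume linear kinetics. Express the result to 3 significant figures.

1630 mg

With linear kinetics, Css is proportional to dose rate (D/τ) at fixed clearance.
D₂ = D₁ × (Css,target / Css,current) × (τ₂/τ₁) = 436 × (29.6/11.9) × (12/8) = 1627 mg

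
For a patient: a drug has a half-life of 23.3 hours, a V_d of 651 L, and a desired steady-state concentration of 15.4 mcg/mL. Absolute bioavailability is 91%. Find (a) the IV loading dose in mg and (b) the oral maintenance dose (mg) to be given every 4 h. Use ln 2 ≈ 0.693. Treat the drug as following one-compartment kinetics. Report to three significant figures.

LD = Vd × C = 651.0 × 15.4 = 10030 mg
CL = 0.693 × Vd / t½ = 0.693 × 651.0 / 23.3 = 19.36 L/h
D = CL × Css × τ / F = 19.36 × 15.4 × 4 / 0.91 = 1311 mg

(a) 10000 mg; (b) 1310 mg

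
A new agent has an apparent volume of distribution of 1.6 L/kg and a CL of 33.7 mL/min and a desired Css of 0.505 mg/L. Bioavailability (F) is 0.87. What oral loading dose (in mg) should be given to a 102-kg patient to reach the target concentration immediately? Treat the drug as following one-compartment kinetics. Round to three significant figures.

94.7 mg

Vd = 1.6 L/kg × 102 kg = 163.2 L
LD = Vd × C / F = 163.2 × 0.5050 / 0.87 = 94.73 mg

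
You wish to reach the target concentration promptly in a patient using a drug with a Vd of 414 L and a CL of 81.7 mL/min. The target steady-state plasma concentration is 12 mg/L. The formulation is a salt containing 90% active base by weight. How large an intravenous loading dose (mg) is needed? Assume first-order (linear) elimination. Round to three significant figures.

The loading dose fills Vd to the target concentration; clearance is irrelevant here.
LD = Vd × C / S = 414.0 × 12.00 / 0.9 = 5520 mg

5520 mg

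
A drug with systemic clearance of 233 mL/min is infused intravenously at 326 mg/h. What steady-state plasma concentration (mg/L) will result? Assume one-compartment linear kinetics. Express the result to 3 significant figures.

CL = 233 mL/min = 233 × 0.06 = 13.98 L/h
Css = rate / CL = 326 / 13.98 = 23.32 mg/L

23.3 mg/L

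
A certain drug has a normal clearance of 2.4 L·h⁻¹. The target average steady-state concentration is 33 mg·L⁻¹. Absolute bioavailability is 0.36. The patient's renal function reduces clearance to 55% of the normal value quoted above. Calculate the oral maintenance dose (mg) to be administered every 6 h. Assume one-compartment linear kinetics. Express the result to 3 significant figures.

726 mg

Patient clearance = 0.55 × 2.400 = 1.320 L/h
D = CL × Css × τ / F = 1.320 × 33 × 6 / 0.36 = 726.0 mg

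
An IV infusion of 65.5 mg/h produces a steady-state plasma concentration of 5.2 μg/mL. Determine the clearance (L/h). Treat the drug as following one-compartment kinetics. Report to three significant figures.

12.6 L/h

At steady state, infusion rate = CL × Css, so CL = rate / Css.
CL = 65.5 / 5.2 = 12.60 L/h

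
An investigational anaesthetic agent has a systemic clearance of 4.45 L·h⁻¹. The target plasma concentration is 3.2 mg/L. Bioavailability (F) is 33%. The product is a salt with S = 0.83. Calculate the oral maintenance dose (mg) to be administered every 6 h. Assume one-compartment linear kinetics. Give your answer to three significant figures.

At steady state, dose per interval replaces the amount cleared in that interval: F·S·D/τ = CL·Css.
D = CL × Css × τ / F / S = 4.450 × 3.2 × 6 / 0.33 / 0.83 = 311.9 mg

312 mg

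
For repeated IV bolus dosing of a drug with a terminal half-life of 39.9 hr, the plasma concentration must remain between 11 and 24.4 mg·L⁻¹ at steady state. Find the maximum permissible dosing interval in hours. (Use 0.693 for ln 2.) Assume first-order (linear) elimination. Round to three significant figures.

k = 0.693 / t½ = 0.693 / 39.9 = 0.01737 h⁻¹
Between IV bolus doses, concentration decays as C = C₀·e^(−kτ), so C_peak/C_trough = e^(kτ).
τ_max = ln(C_peak/C_trough) / k = ln(24.4/11) / 0.01737 = 0.7967 / 0.01737 = 45.87 h

45.9 h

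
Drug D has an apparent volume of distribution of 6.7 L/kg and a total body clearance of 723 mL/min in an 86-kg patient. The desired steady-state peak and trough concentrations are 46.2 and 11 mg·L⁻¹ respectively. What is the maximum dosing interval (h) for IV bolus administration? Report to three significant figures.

Vd(total) = 86 kg × 6.7 L/kg = 576.2 L
CL = 723 mL/min × 60/1000 = 43.38 L/h
k = CL / Vd = 43.38 / 576.2 = 0.07529 h⁻¹
Between IV bolus doses, concentration decays as C = C₀·e^(−kτ), so C_peak/C_trough = e^(kτ).
τ_max = ln(C_peak/C_trough) / k = ln(46.2/11) / 0.07529 = 1.435 / 0.07529 = 19.06 h

19.1 h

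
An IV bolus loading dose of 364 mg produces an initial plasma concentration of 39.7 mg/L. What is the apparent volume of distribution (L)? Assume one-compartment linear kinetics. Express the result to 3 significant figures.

Immediately after an IV bolus, C₀ = Dose / Vd, so Vd = Dose / C₀.
Vd = 364 / 39.7 = 9.169 L

9.17 L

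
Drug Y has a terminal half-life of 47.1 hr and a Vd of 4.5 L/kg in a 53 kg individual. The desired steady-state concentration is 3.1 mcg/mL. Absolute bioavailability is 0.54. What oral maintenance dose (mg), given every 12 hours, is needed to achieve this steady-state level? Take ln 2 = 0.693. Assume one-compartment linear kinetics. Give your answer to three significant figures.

242 mg

Total Vd = 4.5 × 53 = 238.5 L
CL = ln 2 · Vd / t½ = 0.693 × 238.5 / 47.1 = 3.509 L/h
D = CL × Css × τ / F = 3.509 × 3.1 × 12 / 0.54 = 241.7 mg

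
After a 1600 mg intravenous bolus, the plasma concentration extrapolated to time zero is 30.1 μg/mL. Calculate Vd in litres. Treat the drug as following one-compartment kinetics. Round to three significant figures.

Immediately after an IV bolus, C₀ = Dose / Vd, so Vd = Dose / C₀.
Vd = 1600 / 30.1 = 53.16 L

53.2 L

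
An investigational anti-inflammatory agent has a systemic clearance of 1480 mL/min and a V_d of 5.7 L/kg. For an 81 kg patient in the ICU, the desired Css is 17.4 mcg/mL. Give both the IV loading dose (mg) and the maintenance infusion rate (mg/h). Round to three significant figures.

(a) 8030 mg; (b) 1550 mg/h

Vd = 5.7 L/kg × 81 kg = 461.7 L
Loading: fill Vd to C_target → 461.7 L × 17.4 mg/L = 8034 mg
CL = 1480 mL/min = 1480 × 0.06 = 88.80 L/h
Maintenance: replace elimination → rate = CL × Css = 88.80 × 17.4 = 1545 mg/h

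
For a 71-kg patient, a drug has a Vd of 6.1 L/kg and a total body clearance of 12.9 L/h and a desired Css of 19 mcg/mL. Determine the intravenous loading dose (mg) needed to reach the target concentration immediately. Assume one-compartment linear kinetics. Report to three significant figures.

8230 mg

Vd(total) = 71 kg × 6.1 L/kg = 433.1 L
The loading dose fills Vd to the target concentration.
LD = Vd × C = 433.1 × 19.00 = 8229 mg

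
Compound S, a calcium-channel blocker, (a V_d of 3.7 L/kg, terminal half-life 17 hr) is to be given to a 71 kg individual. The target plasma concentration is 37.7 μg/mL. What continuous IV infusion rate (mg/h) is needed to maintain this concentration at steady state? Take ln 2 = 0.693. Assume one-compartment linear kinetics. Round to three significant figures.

404 mg/h

Vd(total) = 71 kg × 3.7 L/kg = 262.7 L
k = 0.693/17 = 0.04076 h⁻¹, so CL = k·Vd = 0.04076 × 262.7 = 10.71 L/h
Infusion rate = CL × Css = 10.71 × 37.7 = 403.8 mg/h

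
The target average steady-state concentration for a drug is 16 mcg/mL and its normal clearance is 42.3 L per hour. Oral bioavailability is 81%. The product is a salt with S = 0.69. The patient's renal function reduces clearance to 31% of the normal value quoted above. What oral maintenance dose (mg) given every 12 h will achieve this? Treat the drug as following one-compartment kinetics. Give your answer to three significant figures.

Patient clearance = 0.31 × 42.30 = 13.11 L/h
D = CL × Css × τ / F / S = 13.11 × 16 × 12 / 0.81 / 0.69 = 4504 mg

4500 mg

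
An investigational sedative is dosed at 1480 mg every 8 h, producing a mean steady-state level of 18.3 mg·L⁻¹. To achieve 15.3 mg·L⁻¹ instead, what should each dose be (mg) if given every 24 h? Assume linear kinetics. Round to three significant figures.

3710 mg

With linear kinetics, Css is proportional to dose rate (D/τ) at fixed clearance.
D₂ = D₁ × (Css,target / Css,current) × (τ₂/τ₁) = 1480 × (15.3/18.3) × (24/8) = 3712 mg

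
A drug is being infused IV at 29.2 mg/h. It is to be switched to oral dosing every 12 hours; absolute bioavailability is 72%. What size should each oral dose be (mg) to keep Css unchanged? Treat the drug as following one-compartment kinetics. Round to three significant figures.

487 mg

To maintain the same Css, the systemic dosing rate must be unchanged: F·D/τ = infusion rate.
D = rate × τ / F = 29.2 × 12 / 0.72 = 486.7 mg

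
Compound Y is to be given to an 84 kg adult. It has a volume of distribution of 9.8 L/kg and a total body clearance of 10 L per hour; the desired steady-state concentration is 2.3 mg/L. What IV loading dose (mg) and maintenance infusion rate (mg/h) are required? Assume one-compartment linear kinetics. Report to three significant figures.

(a) 1890 mg; (b) 23.0 mg/h

Vd = 9.8 L/kg × 84 kg = 823.2 L
Loading: fill Vd to C_target → 823.2 L × 2.3 mg/L = 1893 mg
Maintenance: replace elimination → rate = CL × Css = 10.00 × 2.3 = 23.00 mg/h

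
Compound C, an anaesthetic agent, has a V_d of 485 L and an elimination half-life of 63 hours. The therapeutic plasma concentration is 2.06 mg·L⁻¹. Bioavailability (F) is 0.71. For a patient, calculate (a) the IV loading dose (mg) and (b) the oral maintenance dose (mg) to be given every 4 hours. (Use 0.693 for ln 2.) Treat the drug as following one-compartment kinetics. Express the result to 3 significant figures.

LD = Vd × C = 485.0 × 2.06 = 999.1 mg
CL = 0.693 × Vd / t½ = 0.693 × 485.0 / 63 = 5.335 L/h
D = CL × Css × τ / F = 5.335 × 2.06 × 4 / 0.71 = 61.92 mg

(a) 999 mg; (b) 61.9 mg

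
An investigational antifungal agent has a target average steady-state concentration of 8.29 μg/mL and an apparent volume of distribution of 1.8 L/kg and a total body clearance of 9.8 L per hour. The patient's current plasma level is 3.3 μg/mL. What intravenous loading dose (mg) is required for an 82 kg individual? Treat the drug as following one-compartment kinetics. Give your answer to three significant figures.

737 mg

Total Vd = 1.8 × 82 = 147.6 L
The loading dose fills Vd to the target concentration; clearance is irrelevant here.
Concentration deficit ΔC = 8.29 − 3.3 = 4.990 mg/L
LD = Vd × ΔC = 147.6 × 4.990 = 736.5 mg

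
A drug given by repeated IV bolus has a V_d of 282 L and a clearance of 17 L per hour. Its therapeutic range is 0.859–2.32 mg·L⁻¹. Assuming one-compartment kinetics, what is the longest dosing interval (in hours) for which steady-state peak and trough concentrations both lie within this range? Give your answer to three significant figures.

16.5 h

k = CL / Vd = 17.00 / 282.0 = 0.06028 h⁻¹
Between IV bolus doses, concentration decays as C = C₀·e^(−kτ), so C_peak/C_trough = e^(kτ).
τ_max = ln(C_peak/C_trough) / k = ln(2.32/0.859) / 0.06028 = 0.9936 / 0.06028 = 16.48 h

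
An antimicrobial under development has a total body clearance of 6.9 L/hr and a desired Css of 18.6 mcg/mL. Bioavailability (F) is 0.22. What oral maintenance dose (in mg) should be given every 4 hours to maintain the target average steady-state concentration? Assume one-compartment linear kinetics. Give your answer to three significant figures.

At steady state, dose per interval replaces the amount cleared in that interval: F·D/τ = CL·Css.
D = CL × Css × τ / F = 6.900 × 18.6 × 4 / 0.22 = 2333 mg

2330 mg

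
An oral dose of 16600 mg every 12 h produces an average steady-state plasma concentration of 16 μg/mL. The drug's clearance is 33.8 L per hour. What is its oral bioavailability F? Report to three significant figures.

F·D/τ = CL·Css at steady state → F = CL·Css·τ / D.
F = 33.8 × 16 × 12 / 16600 = 0.391

0.391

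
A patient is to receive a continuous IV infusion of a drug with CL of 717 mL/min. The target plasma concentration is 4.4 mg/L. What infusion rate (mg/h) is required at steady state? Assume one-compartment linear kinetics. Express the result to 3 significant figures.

CL = 717 mL/min = 717 × 0.06 = 43.02 L/h
At steady state, infusion rate equals elimination rate: rate in = CL × Css.
Infusion rate = CL · Css = 43.02 L/h × 4.4 mg/L = 189.3 mg/h

189 mg/h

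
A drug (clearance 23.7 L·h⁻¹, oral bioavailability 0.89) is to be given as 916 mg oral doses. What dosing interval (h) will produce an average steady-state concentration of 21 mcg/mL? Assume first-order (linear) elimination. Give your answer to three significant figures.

1.64 h

F·D/τ = CL·Css → τ = F·D / (CL·Css).
τ = 0.89 × 916 / (23.7 × 21) = 1.638 h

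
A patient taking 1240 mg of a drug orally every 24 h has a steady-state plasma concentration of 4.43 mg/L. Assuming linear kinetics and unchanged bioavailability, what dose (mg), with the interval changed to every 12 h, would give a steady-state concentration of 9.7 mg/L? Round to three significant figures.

1360 mg

For first-order elimination, Css ∝ F·D/(CL·τ); F and CL are unchanged, so Css ∝ D/τ.
D₂ = D₁ × (Css,target / Css,current) × (τ₂/τ₁) = 1240 × (9.7/4.43) × (12/24) = 1358 mg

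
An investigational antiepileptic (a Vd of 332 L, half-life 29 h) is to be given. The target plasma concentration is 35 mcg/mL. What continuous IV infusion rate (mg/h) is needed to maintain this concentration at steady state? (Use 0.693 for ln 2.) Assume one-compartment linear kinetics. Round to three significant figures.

278 mg/h

k = 0.693/29 = 0.02390 h⁻¹, so CL = k·Vd = 0.02390 × 332.0 = 7.935 L/h
Infusion rate = CL × Css = 7.935 × 35 = 277.7 mg/h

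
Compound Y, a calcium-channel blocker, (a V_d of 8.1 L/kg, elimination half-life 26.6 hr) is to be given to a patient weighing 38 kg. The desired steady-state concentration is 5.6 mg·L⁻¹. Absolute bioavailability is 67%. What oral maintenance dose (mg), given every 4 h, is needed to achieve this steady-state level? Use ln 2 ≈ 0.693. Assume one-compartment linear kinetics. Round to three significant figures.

268 mg

Total Vd = 8.1 × 38 = 307.8 L
CL = 0.693 × Vd / t½ = 0.693 × 307.8 / 26.6 = 8.019 L/h
D = CL × Css × τ / F = 8.019 × 5.6 × 4 / 0.67 = 268.1 mg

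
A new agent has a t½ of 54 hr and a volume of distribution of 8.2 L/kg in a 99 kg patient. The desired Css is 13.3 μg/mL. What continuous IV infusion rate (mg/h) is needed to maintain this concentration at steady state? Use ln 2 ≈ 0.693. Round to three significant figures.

139 mg/h

Vd = 8.2 L/kg × 99 kg = 811.8 L
CL = 0.693 × Vd / t½ = 0.693 × 811.8 / 54 = 10.42 L/h
Infusion rate = CL × Css = 10.42 × 13.3 = 138.6 mg/h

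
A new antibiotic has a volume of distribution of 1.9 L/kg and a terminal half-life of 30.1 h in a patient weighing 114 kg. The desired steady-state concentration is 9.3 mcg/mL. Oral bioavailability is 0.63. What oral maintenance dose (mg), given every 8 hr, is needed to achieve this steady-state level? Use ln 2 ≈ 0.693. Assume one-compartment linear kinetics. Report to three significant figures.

Total Vd = 1.9 × 114 = 216.6 L
CL = 0.693 × Vd / t½ = 0.693 × 216.6 / 30.1 = 4.987 L/h
D = CL × Css × τ / F = 4.987 × 9.3 × 8 / 0.63 = 588.9 mg

589 mg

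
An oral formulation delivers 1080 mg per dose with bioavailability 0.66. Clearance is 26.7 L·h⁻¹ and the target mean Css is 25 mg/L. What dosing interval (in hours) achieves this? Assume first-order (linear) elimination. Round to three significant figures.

1.07 h

F·D/τ = CL·Css → τ = F·D / (CL·Css).
τ = 0.66 × 1080 / (26.7 × 25) = 1.068 h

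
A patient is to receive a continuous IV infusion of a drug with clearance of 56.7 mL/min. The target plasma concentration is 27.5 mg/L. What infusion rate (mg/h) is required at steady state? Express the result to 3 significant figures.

CL = 56.7 mL/min = 56.7 × 0.06 = 3.402 L/h
Infusion rate = CL · Css = 3.402 L/h × 27.5 mg/L = 93.56 mg/h

93.6 mg/h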